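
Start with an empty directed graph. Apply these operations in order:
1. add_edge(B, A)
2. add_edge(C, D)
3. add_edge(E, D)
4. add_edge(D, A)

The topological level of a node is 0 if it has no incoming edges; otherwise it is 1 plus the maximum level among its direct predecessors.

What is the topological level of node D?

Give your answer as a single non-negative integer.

Answer: 1

Derivation:
Op 1: add_edge(B, A). Edges now: 1
Op 2: add_edge(C, D). Edges now: 2
Op 3: add_edge(E, D). Edges now: 3
Op 4: add_edge(D, A). Edges now: 4
Compute levels (Kahn BFS):
  sources (in-degree 0): B, C, E
  process B: level=0
    B->A: in-degree(A)=1, level(A)>=1
  process C: level=0
    C->D: in-degree(D)=1, level(D)>=1
  process E: level=0
    E->D: in-degree(D)=0, level(D)=1, enqueue
  process D: level=1
    D->A: in-degree(A)=0, level(A)=2, enqueue
  process A: level=2
All levels: A:2, B:0, C:0, D:1, E:0
level(D) = 1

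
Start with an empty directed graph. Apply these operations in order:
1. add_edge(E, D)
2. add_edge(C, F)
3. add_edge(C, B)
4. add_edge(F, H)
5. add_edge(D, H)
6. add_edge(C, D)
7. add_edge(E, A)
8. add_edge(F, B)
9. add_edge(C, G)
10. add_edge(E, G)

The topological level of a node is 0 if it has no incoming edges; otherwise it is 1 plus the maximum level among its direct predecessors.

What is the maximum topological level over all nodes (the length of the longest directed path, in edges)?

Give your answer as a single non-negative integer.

Answer: 2

Derivation:
Op 1: add_edge(E, D). Edges now: 1
Op 2: add_edge(C, F). Edges now: 2
Op 3: add_edge(C, B). Edges now: 3
Op 4: add_edge(F, H). Edges now: 4
Op 5: add_edge(D, H). Edges now: 5
Op 6: add_edge(C, D). Edges now: 6
Op 7: add_edge(E, A). Edges now: 7
Op 8: add_edge(F, B). Edges now: 8
Op 9: add_edge(C, G). Edges now: 9
Op 10: add_edge(E, G). Edges now: 10
Compute levels (Kahn BFS):
  sources (in-degree 0): C, E
  process C: level=0
    C->B: in-degree(B)=1, level(B)>=1
    C->D: in-degree(D)=1, level(D)>=1
    C->F: in-degree(F)=0, level(F)=1, enqueue
    C->G: in-degree(G)=1, level(G)>=1
  process E: level=0
    E->A: in-degree(A)=0, level(A)=1, enqueue
    E->D: in-degree(D)=0, level(D)=1, enqueue
    E->G: in-degree(G)=0, level(G)=1, enqueue
  process F: level=1
    F->B: in-degree(B)=0, level(B)=2, enqueue
    F->H: in-degree(H)=1, level(H)>=2
  process A: level=1
  process D: level=1
    D->H: in-degree(H)=0, level(H)=2, enqueue
  process G: level=1
  process B: level=2
  process H: level=2
All levels: A:1, B:2, C:0, D:1, E:0, F:1, G:1, H:2
max level = 2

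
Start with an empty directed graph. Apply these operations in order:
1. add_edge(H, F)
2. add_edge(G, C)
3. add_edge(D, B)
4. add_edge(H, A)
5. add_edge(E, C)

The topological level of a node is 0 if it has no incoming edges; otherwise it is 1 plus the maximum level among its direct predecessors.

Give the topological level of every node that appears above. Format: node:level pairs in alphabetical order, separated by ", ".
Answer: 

Answer: A:1, B:1, C:1, D:0, E:0, F:1, G:0, H:0

Derivation:
Op 1: add_edge(H, F). Edges now: 1
Op 2: add_edge(G, C). Edges now: 2
Op 3: add_edge(D, B). Edges now: 3
Op 4: add_edge(H, A). Edges now: 4
Op 5: add_edge(E, C). Edges now: 5
Compute levels (Kahn BFS):
  sources (in-degree 0): D, E, G, H
  process D: level=0
    D->B: in-degree(B)=0, level(B)=1, enqueue
  process E: level=0
    E->C: in-degree(C)=1, level(C)>=1
  process G: level=0
    G->C: in-degree(C)=0, level(C)=1, enqueue
  process H: level=0
    H->A: in-degree(A)=0, level(A)=1, enqueue
    H->F: in-degree(F)=0, level(F)=1, enqueue
  process B: level=1
  process C: level=1
  process A: level=1
  process F: level=1
All levels: A:1, B:1, C:1, D:0, E:0, F:1, G:0, H:0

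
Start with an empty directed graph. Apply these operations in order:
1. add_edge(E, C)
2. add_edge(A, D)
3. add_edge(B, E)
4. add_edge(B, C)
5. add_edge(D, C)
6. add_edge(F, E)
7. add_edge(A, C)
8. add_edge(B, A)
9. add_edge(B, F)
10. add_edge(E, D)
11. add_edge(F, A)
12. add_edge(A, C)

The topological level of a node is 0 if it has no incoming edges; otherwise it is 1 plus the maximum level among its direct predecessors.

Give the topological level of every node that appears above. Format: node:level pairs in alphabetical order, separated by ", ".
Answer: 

Op 1: add_edge(E, C). Edges now: 1
Op 2: add_edge(A, D). Edges now: 2
Op 3: add_edge(B, E). Edges now: 3
Op 4: add_edge(B, C). Edges now: 4
Op 5: add_edge(D, C). Edges now: 5
Op 6: add_edge(F, E). Edges now: 6
Op 7: add_edge(A, C). Edges now: 7
Op 8: add_edge(B, A). Edges now: 8
Op 9: add_edge(B, F). Edges now: 9
Op 10: add_edge(E, D). Edges now: 10
Op 11: add_edge(F, A). Edges now: 11
Op 12: add_edge(A, C) (duplicate, no change). Edges now: 11
Compute levels (Kahn BFS):
  sources (in-degree 0): B
  process B: level=0
    B->A: in-degree(A)=1, level(A)>=1
    B->C: in-degree(C)=3, level(C)>=1
    B->E: in-degree(E)=1, level(E)>=1
    B->F: in-degree(F)=0, level(F)=1, enqueue
  process F: level=1
    F->A: in-degree(A)=0, level(A)=2, enqueue
    F->E: in-degree(E)=0, level(E)=2, enqueue
  process A: level=2
    A->C: in-degree(C)=2, level(C)>=3
    A->D: in-degree(D)=1, level(D)>=3
  process E: level=2
    E->C: in-degree(C)=1, level(C)>=3
    E->D: in-degree(D)=0, level(D)=3, enqueue
  process D: level=3
    D->C: in-degree(C)=0, level(C)=4, enqueue
  process C: level=4
All levels: A:2, B:0, C:4, D:3, E:2, F:1

Answer: A:2, B:0, C:4, D:3, E:2, F:1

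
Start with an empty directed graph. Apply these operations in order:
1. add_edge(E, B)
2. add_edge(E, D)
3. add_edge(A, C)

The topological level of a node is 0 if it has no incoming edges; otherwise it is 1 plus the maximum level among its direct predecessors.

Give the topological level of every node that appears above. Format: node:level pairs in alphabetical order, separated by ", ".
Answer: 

Op 1: add_edge(E, B). Edges now: 1
Op 2: add_edge(E, D). Edges now: 2
Op 3: add_edge(A, C). Edges now: 3
Compute levels (Kahn BFS):
  sources (in-degree 0): A, E
  process A: level=0
    A->C: in-degree(C)=0, level(C)=1, enqueue
  process E: level=0
    E->B: in-degree(B)=0, level(B)=1, enqueue
    E->D: in-degree(D)=0, level(D)=1, enqueue
  process C: level=1
  process B: level=1
  process D: level=1
All levels: A:0, B:1, C:1, D:1, E:0

Answer: A:0, B:1, C:1, D:1, E:0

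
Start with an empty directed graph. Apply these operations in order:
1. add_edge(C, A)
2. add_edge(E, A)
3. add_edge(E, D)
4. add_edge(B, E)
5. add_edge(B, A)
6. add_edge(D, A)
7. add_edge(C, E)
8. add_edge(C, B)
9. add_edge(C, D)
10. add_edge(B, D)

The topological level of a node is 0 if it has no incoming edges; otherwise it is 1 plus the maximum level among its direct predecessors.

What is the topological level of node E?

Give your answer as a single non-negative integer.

Answer: 2

Derivation:
Op 1: add_edge(C, A). Edges now: 1
Op 2: add_edge(E, A). Edges now: 2
Op 3: add_edge(E, D). Edges now: 3
Op 4: add_edge(B, E). Edges now: 4
Op 5: add_edge(B, A). Edges now: 5
Op 6: add_edge(D, A). Edges now: 6
Op 7: add_edge(C, E). Edges now: 7
Op 8: add_edge(C, B). Edges now: 8
Op 9: add_edge(C, D). Edges now: 9
Op 10: add_edge(B, D). Edges now: 10
Compute levels (Kahn BFS):
  sources (in-degree 0): C
  process C: level=0
    C->A: in-degree(A)=3, level(A)>=1
    C->B: in-degree(B)=0, level(B)=1, enqueue
    C->D: in-degree(D)=2, level(D)>=1
    C->E: in-degree(E)=1, level(E)>=1
  process B: level=1
    B->A: in-degree(A)=2, level(A)>=2
    B->D: in-degree(D)=1, level(D)>=2
    B->E: in-degree(E)=0, level(E)=2, enqueue
  process E: level=2
    E->A: in-degree(A)=1, level(A)>=3
    E->D: in-degree(D)=0, level(D)=3, enqueue
  process D: level=3
    D->A: in-degree(A)=0, level(A)=4, enqueue
  process A: level=4
All levels: A:4, B:1, C:0, D:3, E:2
level(E) = 2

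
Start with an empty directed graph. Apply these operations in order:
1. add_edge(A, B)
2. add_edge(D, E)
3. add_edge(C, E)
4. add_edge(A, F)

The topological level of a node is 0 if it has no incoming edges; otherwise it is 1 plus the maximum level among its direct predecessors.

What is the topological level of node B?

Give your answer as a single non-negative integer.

Answer: 1

Derivation:
Op 1: add_edge(A, B). Edges now: 1
Op 2: add_edge(D, E). Edges now: 2
Op 3: add_edge(C, E). Edges now: 3
Op 4: add_edge(A, F). Edges now: 4
Compute levels (Kahn BFS):
  sources (in-degree 0): A, C, D
  process A: level=0
    A->B: in-degree(B)=0, level(B)=1, enqueue
    A->F: in-degree(F)=0, level(F)=1, enqueue
  process C: level=0
    C->E: in-degree(E)=1, level(E)>=1
  process D: level=0
    D->E: in-degree(E)=0, level(E)=1, enqueue
  process B: level=1
  process F: level=1
  process E: level=1
All levels: A:0, B:1, C:0, D:0, E:1, F:1
level(B) = 1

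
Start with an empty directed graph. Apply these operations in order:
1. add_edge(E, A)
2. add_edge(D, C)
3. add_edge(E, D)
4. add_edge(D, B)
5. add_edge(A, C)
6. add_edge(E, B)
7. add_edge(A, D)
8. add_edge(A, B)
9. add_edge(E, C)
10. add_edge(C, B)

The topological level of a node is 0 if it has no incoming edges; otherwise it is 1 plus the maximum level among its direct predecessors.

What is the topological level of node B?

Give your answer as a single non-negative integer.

Answer: 4

Derivation:
Op 1: add_edge(E, A). Edges now: 1
Op 2: add_edge(D, C). Edges now: 2
Op 3: add_edge(E, D). Edges now: 3
Op 4: add_edge(D, B). Edges now: 4
Op 5: add_edge(A, C). Edges now: 5
Op 6: add_edge(E, B). Edges now: 6
Op 7: add_edge(A, D). Edges now: 7
Op 8: add_edge(A, B). Edges now: 8
Op 9: add_edge(E, C). Edges now: 9
Op 10: add_edge(C, B). Edges now: 10
Compute levels (Kahn BFS):
  sources (in-degree 0): E
  process E: level=0
    E->A: in-degree(A)=0, level(A)=1, enqueue
    E->B: in-degree(B)=3, level(B)>=1
    E->C: in-degree(C)=2, level(C)>=1
    E->D: in-degree(D)=1, level(D)>=1
  process A: level=1
    A->B: in-degree(B)=2, level(B)>=2
    A->C: in-degree(C)=1, level(C)>=2
    A->D: in-degree(D)=0, level(D)=2, enqueue
  process D: level=2
    D->B: in-degree(B)=1, level(B)>=3
    D->C: in-degree(C)=0, level(C)=3, enqueue
  process C: level=3
    C->B: in-degree(B)=0, level(B)=4, enqueue
  process B: level=4
All levels: A:1, B:4, C:3, D:2, E:0
level(B) = 4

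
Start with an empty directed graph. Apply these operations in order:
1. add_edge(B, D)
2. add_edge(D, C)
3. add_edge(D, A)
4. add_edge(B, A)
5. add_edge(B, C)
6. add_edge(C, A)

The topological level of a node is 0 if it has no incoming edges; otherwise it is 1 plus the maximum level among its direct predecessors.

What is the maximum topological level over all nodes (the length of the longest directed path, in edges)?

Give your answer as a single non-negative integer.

Op 1: add_edge(B, D). Edges now: 1
Op 2: add_edge(D, C). Edges now: 2
Op 3: add_edge(D, A). Edges now: 3
Op 4: add_edge(B, A). Edges now: 4
Op 5: add_edge(B, C). Edges now: 5
Op 6: add_edge(C, A). Edges now: 6
Compute levels (Kahn BFS):
  sources (in-degree 0): B
  process B: level=0
    B->A: in-degree(A)=2, level(A)>=1
    B->C: in-degree(C)=1, level(C)>=1
    B->D: in-degree(D)=0, level(D)=1, enqueue
  process D: level=1
    D->A: in-degree(A)=1, level(A)>=2
    D->C: in-degree(C)=0, level(C)=2, enqueue
  process C: level=2
    C->A: in-degree(A)=0, level(A)=3, enqueue
  process A: level=3
All levels: A:3, B:0, C:2, D:1
max level = 3

Answer: 3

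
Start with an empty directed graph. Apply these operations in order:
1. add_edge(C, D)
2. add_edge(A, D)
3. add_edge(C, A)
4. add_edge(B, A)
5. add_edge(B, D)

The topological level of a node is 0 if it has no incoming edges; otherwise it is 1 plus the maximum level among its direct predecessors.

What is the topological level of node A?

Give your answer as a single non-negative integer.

Answer: 1

Derivation:
Op 1: add_edge(C, D). Edges now: 1
Op 2: add_edge(A, D). Edges now: 2
Op 3: add_edge(C, A). Edges now: 3
Op 4: add_edge(B, A). Edges now: 4
Op 5: add_edge(B, D). Edges now: 5
Compute levels (Kahn BFS):
  sources (in-degree 0): B, C
  process B: level=0
    B->A: in-degree(A)=1, level(A)>=1
    B->D: in-degree(D)=2, level(D)>=1
  process C: level=0
    C->A: in-degree(A)=0, level(A)=1, enqueue
    C->D: in-degree(D)=1, level(D)>=1
  process A: level=1
    A->D: in-degree(D)=0, level(D)=2, enqueue
  process D: level=2
All levels: A:1, B:0, C:0, D:2
level(A) = 1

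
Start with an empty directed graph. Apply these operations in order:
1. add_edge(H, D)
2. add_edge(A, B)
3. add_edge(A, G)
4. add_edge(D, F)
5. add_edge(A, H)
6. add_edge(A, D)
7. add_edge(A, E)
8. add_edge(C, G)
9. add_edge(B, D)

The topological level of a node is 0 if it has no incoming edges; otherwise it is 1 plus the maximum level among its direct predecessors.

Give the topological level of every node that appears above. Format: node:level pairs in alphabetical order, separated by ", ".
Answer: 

Answer: A:0, B:1, C:0, D:2, E:1, F:3, G:1, H:1

Derivation:
Op 1: add_edge(H, D). Edges now: 1
Op 2: add_edge(A, B). Edges now: 2
Op 3: add_edge(A, G). Edges now: 3
Op 4: add_edge(D, F). Edges now: 4
Op 5: add_edge(A, H). Edges now: 5
Op 6: add_edge(A, D). Edges now: 6
Op 7: add_edge(A, E). Edges now: 7
Op 8: add_edge(C, G). Edges now: 8
Op 9: add_edge(B, D). Edges now: 9
Compute levels (Kahn BFS):
  sources (in-degree 0): A, C
  process A: level=0
    A->B: in-degree(B)=0, level(B)=1, enqueue
    A->D: in-degree(D)=2, level(D)>=1
    A->E: in-degree(E)=0, level(E)=1, enqueue
    A->G: in-degree(G)=1, level(G)>=1
    A->H: in-degree(H)=0, level(H)=1, enqueue
  process C: level=0
    C->G: in-degree(G)=0, level(G)=1, enqueue
  process B: level=1
    B->D: in-degree(D)=1, level(D)>=2
  process E: level=1
  process H: level=1
    H->D: in-degree(D)=0, level(D)=2, enqueue
  process G: level=1
  process D: level=2
    D->F: in-degree(F)=0, level(F)=3, enqueue
  process F: level=3
All levels: A:0, B:1, C:0, D:2, E:1, F:3, G:1, H:1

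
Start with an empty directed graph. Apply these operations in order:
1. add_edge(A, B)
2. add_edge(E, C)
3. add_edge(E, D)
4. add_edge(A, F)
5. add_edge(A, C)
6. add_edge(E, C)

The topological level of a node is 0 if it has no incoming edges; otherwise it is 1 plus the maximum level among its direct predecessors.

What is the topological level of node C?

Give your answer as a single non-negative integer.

Answer: 1

Derivation:
Op 1: add_edge(A, B). Edges now: 1
Op 2: add_edge(E, C). Edges now: 2
Op 3: add_edge(E, D). Edges now: 3
Op 4: add_edge(A, F). Edges now: 4
Op 5: add_edge(A, C). Edges now: 5
Op 6: add_edge(E, C) (duplicate, no change). Edges now: 5
Compute levels (Kahn BFS):
  sources (in-degree 0): A, E
  process A: level=0
    A->B: in-degree(B)=0, level(B)=1, enqueue
    A->C: in-degree(C)=1, level(C)>=1
    A->F: in-degree(F)=0, level(F)=1, enqueue
  process E: level=0
    E->C: in-degree(C)=0, level(C)=1, enqueue
    E->D: in-degree(D)=0, level(D)=1, enqueue
  process B: level=1
  process F: level=1
  process C: level=1
  process D: level=1
All levels: A:0, B:1, C:1, D:1, E:0, F:1
level(C) = 1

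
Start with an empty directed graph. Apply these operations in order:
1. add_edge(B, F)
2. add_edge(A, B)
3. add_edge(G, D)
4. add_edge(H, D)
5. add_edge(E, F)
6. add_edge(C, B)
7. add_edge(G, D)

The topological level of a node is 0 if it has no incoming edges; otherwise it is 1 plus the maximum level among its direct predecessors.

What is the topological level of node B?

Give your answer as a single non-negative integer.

Op 1: add_edge(B, F). Edges now: 1
Op 2: add_edge(A, B). Edges now: 2
Op 3: add_edge(G, D). Edges now: 3
Op 4: add_edge(H, D). Edges now: 4
Op 5: add_edge(E, F). Edges now: 5
Op 6: add_edge(C, B). Edges now: 6
Op 7: add_edge(G, D) (duplicate, no change). Edges now: 6
Compute levels (Kahn BFS):
  sources (in-degree 0): A, C, E, G, H
  process A: level=0
    A->B: in-degree(B)=1, level(B)>=1
  process C: level=0
    C->B: in-degree(B)=0, level(B)=1, enqueue
  process E: level=0
    E->F: in-degree(F)=1, level(F)>=1
  process G: level=0
    G->D: in-degree(D)=1, level(D)>=1
  process H: level=0
    H->D: in-degree(D)=0, level(D)=1, enqueue
  process B: level=1
    B->F: in-degree(F)=0, level(F)=2, enqueue
  process D: level=1
  process F: level=2
All levels: A:0, B:1, C:0, D:1, E:0, F:2, G:0, H:0
level(B) = 1

Answer: 1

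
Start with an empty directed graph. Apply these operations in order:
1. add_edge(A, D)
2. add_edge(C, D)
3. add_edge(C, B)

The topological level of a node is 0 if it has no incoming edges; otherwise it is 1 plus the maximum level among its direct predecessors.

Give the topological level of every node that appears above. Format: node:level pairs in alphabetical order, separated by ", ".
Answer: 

Answer: A:0, B:1, C:0, D:1

Derivation:
Op 1: add_edge(A, D). Edges now: 1
Op 2: add_edge(C, D). Edges now: 2
Op 3: add_edge(C, B). Edges now: 3
Compute levels (Kahn BFS):
  sources (in-degree 0): A, C
  process A: level=0
    A->D: in-degree(D)=1, level(D)>=1
  process C: level=0
    C->B: in-degree(B)=0, level(B)=1, enqueue
    C->D: in-degree(D)=0, level(D)=1, enqueue
  process B: level=1
  process D: level=1
All levels: A:0, B:1, C:0, D:1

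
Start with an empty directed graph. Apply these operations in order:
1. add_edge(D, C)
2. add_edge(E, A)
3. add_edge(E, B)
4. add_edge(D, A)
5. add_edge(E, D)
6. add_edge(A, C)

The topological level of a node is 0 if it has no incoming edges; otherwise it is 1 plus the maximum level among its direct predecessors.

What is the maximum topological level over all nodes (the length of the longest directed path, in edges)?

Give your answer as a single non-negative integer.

Op 1: add_edge(D, C). Edges now: 1
Op 2: add_edge(E, A). Edges now: 2
Op 3: add_edge(E, B). Edges now: 3
Op 4: add_edge(D, A). Edges now: 4
Op 5: add_edge(E, D). Edges now: 5
Op 6: add_edge(A, C). Edges now: 6
Compute levels (Kahn BFS):
  sources (in-degree 0): E
  process E: level=0
    E->A: in-degree(A)=1, level(A)>=1
    E->B: in-degree(B)=0, level(B)=1, enqueue
    E->D: in-degree(D)=0, level(D)=1, enqueue
  process B: level=1
  process D: level=1
    D->A: in-degree(A)=0, level(A)=2, enqueue
    D->C: in-degree(C)=1, level(C)>=2
  process A: level=2
    A->C: in-degree(C)=0, level(C)=3, enqueue
  process C: level=3
All levels: A:2, B:1, C:3, D:1, E:0
max level = 3

Answer: 3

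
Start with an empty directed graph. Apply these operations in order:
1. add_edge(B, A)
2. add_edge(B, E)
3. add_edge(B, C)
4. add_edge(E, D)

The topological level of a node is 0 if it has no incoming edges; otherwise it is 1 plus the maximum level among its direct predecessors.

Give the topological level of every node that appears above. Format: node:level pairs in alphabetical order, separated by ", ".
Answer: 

Answer: A:1, B:0, C:1, D:2, E:1

Derivation:
Op 1: add_edge(B, A). Edges now: 1
Op 2: add_edge(B, E). Edges now: 2
Op 3: add_edge(B, C). Edges now: 3
Op 4: add_edge(E, D). Edges now: 4
Compute levels (Kahn BFS):
  sources (in-degree 0): B
  process B: level=0
    B->A: in-degree(A)=0, level(A)=1, enqueue
    B->C: in-degree(C)=0, level(C)=1, enqueue
    B->E: in-degree(E)=0, level(E)=1, enqueue
  process A: level=1
  process C: level=1
  process E: level=1
    E->D: in-degree(D)=0, level(D)=2, enqueue
  process D: level=2
All levels: A:1, B:0, C:1, D:2, E:1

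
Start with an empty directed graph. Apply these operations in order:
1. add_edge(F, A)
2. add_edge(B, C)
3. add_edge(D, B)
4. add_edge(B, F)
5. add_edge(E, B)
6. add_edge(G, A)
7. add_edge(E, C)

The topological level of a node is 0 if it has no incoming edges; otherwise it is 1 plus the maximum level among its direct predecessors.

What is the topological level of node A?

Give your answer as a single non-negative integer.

Op 1: add_edge(F, A). Edges now: 1
Op 2: add_edge(B, C). Edges now: 2
Op 3: add_edge(D, B). Edges now: 3
Op 4: add_edge(B, F). Edges now: 4
Op 5: add_edge(E, B). Edges now: 5
Op 6: add_edge(G, A). Edges now: 6
Op 7: add_edge(E, C). Edges now: 7
Compute levels (Kahn BFS):
  sources (in-degree 0): D, E, G
  process D: level=0
    D->B: in-degree(B)=1, level(B)>=1
  process E: level=0
    E->B: in-degree(B)=0, level(B)=1, enqueue
    E->C: in-degree(C)=1, level(C)>=1
  process G: level=0
    G->A: in-degree(A)=1, level(A)>=1
  process B: level=1
    B->C: in-degree(C)=0, level(C)=2, enqueue
    B->F: in-degree(F)=0, level(F)=2, enqueue
  process C: level=2
  process F: level=2
    F->A: in-degree(A)=0, level(A)=3, enqueue
  process A: level=3
All levels: A:3, B:1, C:2, D:0, E:0, F:2, G:0
level(A) = 3

Answer: 3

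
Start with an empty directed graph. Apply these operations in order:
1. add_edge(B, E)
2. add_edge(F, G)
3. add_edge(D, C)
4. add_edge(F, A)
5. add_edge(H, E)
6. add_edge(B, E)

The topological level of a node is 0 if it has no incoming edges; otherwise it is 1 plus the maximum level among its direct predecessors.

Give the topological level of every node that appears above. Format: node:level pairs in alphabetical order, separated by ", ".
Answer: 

Answer: A:1, B:0, C:1, D:0, E:1, F:0, G:1, H:0

Derivation:
Op 1: add_edge(B, E). Edges now: 1
Op 2: add_edge(F, G). Edges now: 2
Op 3: add_edge(D, C). Edges now: 3
Op 4: add_edge(F, A). Edges now: 4
Op 5: add_edge(H, E). Edges now: 5
Op 6: add_edge(B, E) (duplicate, no change). Edges now: 5
Compute levels (Kahn BFS):
  sources (in-degree 0): B, D, F, H
  process B: level=0
    B->E: in-degree(E)=1, level(E)>=1
  process D: level=0
    D->C: in-degree(C)=0, level(C)=1, enqueue
  process F: level=0
    F->A: in-degree(A)=0, level(A)=1, enqueue
    F->G: in-degree(G)=0, level(G)=1, enqueue
  process H: level=0
    H->E: in-degree(E)=0, level(E)=1, enqueue
  process C: level=1
  process A: level=1
  process G: level=1
  process E: level=1
All levels: A:1, B:0, C:1, D:0, E:1, F:0, G:1, H:0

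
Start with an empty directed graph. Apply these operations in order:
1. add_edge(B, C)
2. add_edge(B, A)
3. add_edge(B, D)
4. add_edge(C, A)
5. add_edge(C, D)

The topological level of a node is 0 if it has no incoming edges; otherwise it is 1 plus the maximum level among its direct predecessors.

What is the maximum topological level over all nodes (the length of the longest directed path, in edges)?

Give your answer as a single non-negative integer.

Op 1: add_edge(B, C). Edges now: 1
Op 2: add_edge(B, A). Edges now: 2
Op 3: add_edge(B, D). Edges now: 3
Op 4: add_edge(C, A). Edges now: 4
Op 5: add_edge(C, D). Edges now: 5
Compute levels (Kahn BFS):
  sources (in-degree 0): B
  process B: level=0
    B->A: in-degree(A)=1, level(A)>=1
    B->C: in-degree(C)=0, level(C)=1, enqueue
    B->D: in-degree(D)=1, level(D)>=1
  process C: level=1
    C->A: in-degree(A)=0, level(A)=2, enqueue
    C->D: in-degree(D)=0, level(D)=2, enqueue
  process A: level=2
  process D: level=2
All levels: A:2, B:0, C:1, D:2
max level = 2

Answer: 2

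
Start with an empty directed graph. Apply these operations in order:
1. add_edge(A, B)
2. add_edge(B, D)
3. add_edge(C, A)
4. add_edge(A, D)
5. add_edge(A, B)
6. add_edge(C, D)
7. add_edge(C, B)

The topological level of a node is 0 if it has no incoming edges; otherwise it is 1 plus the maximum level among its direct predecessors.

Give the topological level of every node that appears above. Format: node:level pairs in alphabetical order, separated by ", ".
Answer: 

Answer: A:1, B:2, C:0, D:3

Derivation:
Op 1: add_edge(A, B). Edges now: 1
Op 2: add_edge(B, D). Edges now: 2
Op 3: add_edge(C, A). Edges now: 3
Op 4: add_edge(A, D). Edges now: 4
Op 5: add_edge(A, B) (duplicate, no change). Edges now: 4
Op 6: add_edge(C, D). Edges now: 5
Op 7: add_edge(C, B). Edges now: 6
Compute levels (Kahn BFS):
  sources (in-degree 0): C
  process C: level=0
    C->A: in-degree(A)=0, level(A)=1, enqueue
    C->B: in-degree(B)=1, level(B)>=1
    C->D: in-degree(D)=2, level(D)>=1
  process A: level=1
    A->B: in-degree(B)=0, level(B)=2, enqueue
    A->D: in-degree(D)=1, level(D)>=2
  process B: level=2
    B->D: in-degree(D)=0, level(D)=3, enqueue
  process D: level=3
All levels: A:1, B:2, C:0, D:3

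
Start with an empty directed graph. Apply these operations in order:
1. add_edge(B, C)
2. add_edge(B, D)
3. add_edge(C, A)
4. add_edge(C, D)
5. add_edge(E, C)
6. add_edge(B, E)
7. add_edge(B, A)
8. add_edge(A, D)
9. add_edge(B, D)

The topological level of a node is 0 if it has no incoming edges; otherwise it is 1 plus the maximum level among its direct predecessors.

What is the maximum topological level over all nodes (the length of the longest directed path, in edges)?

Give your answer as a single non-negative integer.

Answer: 4

Derivation:
Op 1: add_edge(B, C). Edges now: 1
Op 2: add_edge(B, D). Edges now: 2
Op 3: add_edge(C, A). Edges now: 3
Op 4: add_edge(C, D). Edges now: 4
Op 5: add_edge(E, C). Edges now: 5
Op 6: add_edge(B, E). Edges now: 6
Op 7: add_edge(B, A). Edges now: 7
Op 8: add_edge(A, D). Edges now: 8
Op 9: add_edge(B, D) (duplicate, no change). Edges now: 8
Compute levels (Kahn BFS):
  sources (in-degree 0): B
  process B: level=0
    B->A: in-degree(A)=1, level(A)>=1
    B->C: in-degree(C)=1, level(C)>=1
    B->D: in-degree(D)=2, level(D)>=1
    B->E: in-degree(E)=0, level(E)=1, enqueue
  process E: level=1
    E->C: in-degree(C)=0, level(C)=2, enqueue
  process C: level=2
    C->A: in-degree(A)=0, level(A)=3, enqueue
    C->D: in-degree(D)=1, level(D)>=3
  process A: level=3
    A->D: in-degree(D)=0, level(D)=4, enqueue
  process D: level=4
All levels: A:3, B:0, C:2, D:4, E:1
max level = 4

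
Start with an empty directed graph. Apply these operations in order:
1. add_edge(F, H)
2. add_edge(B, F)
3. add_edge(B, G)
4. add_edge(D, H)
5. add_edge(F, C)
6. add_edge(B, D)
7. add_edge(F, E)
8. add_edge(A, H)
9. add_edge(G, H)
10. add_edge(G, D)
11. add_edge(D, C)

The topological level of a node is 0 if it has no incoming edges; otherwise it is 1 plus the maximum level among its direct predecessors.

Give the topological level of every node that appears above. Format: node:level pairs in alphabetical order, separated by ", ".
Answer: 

Answer: A:0, B:0, C:3, D:2, E:2, F:1, G:1, H:3

Derivation:
Op 1: add_edge(F, H). Edges now: 1
Op 2: add_edge(B, F). Edges now: 2
Op 3: add_edge(B, G). Edges now: 3
Op 4: add_edge(D, H). Edges now: 4
Op 5: add_edge(F, C). Edges now: 5
Op 6: add_edge(B, D). Edges now: 6
Op 7: add_edge(F, E). Edges now: 7
Op 8: add_edge(A, H). Edges now: 8
Op 9: add_edge(G, H). Edges now: 9
Op 10: add_edge(G, D). Edges now: 10
Op 11: add_edge(D, C). Edges now: 11
Compute levels (Kahn BFS):
  sources (in-degree 0): A, B
  process A: level=0
    A->H: in-degree(H)=3, level(H)>=1
  process B: level=0
    B->D: in-degree(D)=1, level(D)>=1
    B->F: in-degree(F)=0, level(F)=1, enqueue
    B->G: in-degree(G)=0, level(G)=1, enqueue
  process F: level=1
    F->C: in-degree(C)=1, level(C)>=2
    F->E: in-degree(E)=0, level(E)=2, enqueue
    F->H: in-degree(H)=2, level(H)>=2
  process G: level=1
    G->D: in-degree(D)=0, level(D)=2, enqueue
    G->H: in-degree(H)=1, level(H)>=2
  process E: level=2
  process D: level=2
    D->C: in-degree(C)=0, level(C)=3, enqueue
    D->H: in-degree(H)=0, level(H)=3, enqueue
  process C: level=3
  process H: level=3
All levels: A:0, B:0, C:3, D:2, E:2, F:1, G:1, H:3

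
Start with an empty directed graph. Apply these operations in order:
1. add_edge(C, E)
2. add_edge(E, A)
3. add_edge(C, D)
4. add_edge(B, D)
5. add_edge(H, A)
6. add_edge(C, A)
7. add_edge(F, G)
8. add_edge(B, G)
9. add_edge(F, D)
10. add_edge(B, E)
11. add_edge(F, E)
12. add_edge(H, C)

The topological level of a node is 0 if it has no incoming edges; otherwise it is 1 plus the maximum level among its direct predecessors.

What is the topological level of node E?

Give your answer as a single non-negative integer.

Answer: 2

Derivation:
Op 1: add_edge(C, E). Edges now: 1
Op 2: add_edge(E, A). Edges now: 2
Op 3: add_edge(C, D). Edges now: 3
Op 4: add_edge(B, D). Edges now: 4
Op 5: add_edge(H, A). Edges now: 5
Op 6: add_edge(C, A). Edges now: 6
Op 7: add_edge(F, G). Edges now: 7
Op 8: add_edge(B, G). Edges now: 8
Op 9: add_edge(F, D). Edges now: 9
Op 10: add_edge(B, E). Edges now: 10
Op 11: add_edge(F, E). Edges now: 11
Op 12: add_edge(H, C). Edges now: 12
Compute levels (Kahn BFS):
  sources (in-degree 0): B, F, H
  process B: level=0
    B->D: in-degree(D)=2, level(D)>=1
    B->E: in-degree(E)=2, level(E)>=1
    B->G: in-degree(G)=1, level(G)>=1
  process F: level=0
    F->D: in-degree(D)=1, level(D)>=1
    F->E: in-degree(E)=1, level(E)>=1
    F->G: in-degree(G)=0, level(G)=1, enqueue
  process H: level=0
    H->A: in-degree(A)=2, level(A)>=1
    H->C: in-degree(C)=0, level(C)=1, enqueue
  process G: level=1
  process C: level=1
    C->A: in-degree(A)=1, level(A)>=2
    C->D: in-degree(D)=0, level(D)=2, enqueue
    C->E: in-degree(E)=0, level(E)=2, enqueue
  process D: level=2
  process E: level=2
    E->A: in-degree(A)=0, level(A)=3, enqueue
  process A: level=3
All levels: A:3, B:0, C:1, D:2, E:2, F:0, G:1, H:0
level(E) = 2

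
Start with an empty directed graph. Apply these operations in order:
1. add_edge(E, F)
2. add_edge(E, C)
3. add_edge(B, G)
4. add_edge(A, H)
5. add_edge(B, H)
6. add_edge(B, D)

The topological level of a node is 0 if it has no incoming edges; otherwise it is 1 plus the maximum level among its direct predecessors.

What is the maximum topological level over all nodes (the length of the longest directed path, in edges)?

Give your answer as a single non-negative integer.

Op 1: add_edge(E, F). Edges now: 1
Op 2: add_edge(E, C). Edges now: 2
Op 3: add_edge(B, G). Edges now: 3
Op 4: add_edge(A, H). Edges now: 4
Op 5: add_edge(B, H). Edges now: 5
Op 6: add_edge(B, D). Edges now: 6
Compute levels (Kahn BFS):
  sources (in-degree 0): A, B, E
  process A: level=0
    A->H: in-degree(H)=1, level(H)>=1
  process B: level=0
    B->D: in-degree(D)=0, level(D)=1, enqueue
    B->G: in-degree(G)=0, level(G)=1, enqueue
    B->H: in-degree(H)=0, level(H)=1, enqueue
  process E: level=0
    E->C: in-degree(C)=0, level(C)=1, enqueue
    E->F: in-degree(F)=0, level(F)=1, enqueue
  process D: level=1
  process G: level=1
  process H: level=1
  process C: level=1
  process F: level=1
All levels: A:0, B:0, C:1, D:1, E:0, F:1, G:1, H:1
max level = 1

Answer: 1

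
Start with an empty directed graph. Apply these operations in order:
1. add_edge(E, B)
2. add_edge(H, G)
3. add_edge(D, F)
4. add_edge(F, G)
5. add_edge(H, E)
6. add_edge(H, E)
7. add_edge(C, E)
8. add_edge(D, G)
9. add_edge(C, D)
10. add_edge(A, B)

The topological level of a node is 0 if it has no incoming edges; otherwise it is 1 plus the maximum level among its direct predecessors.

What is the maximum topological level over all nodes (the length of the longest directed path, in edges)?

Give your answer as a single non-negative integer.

Op 1: add_edge(E, B). Edges now: 1
Op 2: add_edge(H, G). Edges now: 2
Op 3: add_edge(D, F). Edges now: 3
Op 4: add_edge(F, G). Edges now: 4
Op 5: add_edge(H, E). Edges now: 5
Op 6: add_edge(H, E) (duplicate, no change). Edges now: 5
Op 7: add_edge(C, E). Edges now: 6
Op 8: add_edge(D, G). Edges now: 7
Op 9: add_edge(C, D). Edges now: 8
Op 10: add_edge(A, B). Edges now: 9
Compute levels (Kahn BFS):
  sources (in-degree 0): A, C, H
  process A: level=0
    A->B: in-degree(B)=1, level(B)>=1
  process C: level=0
    C->D: in-degree(D)=0, level(D)=1, enqueue
    C->E: in-degree(E)=1, level(E)>=1
  process H: level=0
    H->E: in-degree(E)=0, level(E)=1, enqueue
    H->G: in-degree(G)=2, level(G)>=1
  process D: level=1
    D->F: in-degree(F)=0, level(F)=2, enqueue
    D->G: in-degree(G)=1, level(G)>=2
  process E: level=1
    E->B: in-degree(B)=0, level(B)=2, enqueue
  process F: level=2
    F->G: in-degree(G)=0, level(G)=3, enqueue
  process B: level=2
  process G: level=3
All levels: A:0, B:2, C:0, D:1, E:1, F:2, G:3, H:0
max level = 3

Answer: 3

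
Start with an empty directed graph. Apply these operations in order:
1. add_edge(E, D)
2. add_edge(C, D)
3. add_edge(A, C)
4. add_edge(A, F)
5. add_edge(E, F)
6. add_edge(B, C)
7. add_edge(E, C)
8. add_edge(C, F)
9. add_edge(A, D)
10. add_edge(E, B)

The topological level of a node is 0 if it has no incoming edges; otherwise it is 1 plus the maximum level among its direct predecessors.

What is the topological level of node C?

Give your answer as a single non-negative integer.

Op 1: add_edge(E, D). Edges now: 1
Op 2: add_edge(C, D). Edges now: 2
Op 3: add_edge(A, C). Edges now: 3
Op 4: add_edge(A, F). Edges now: 4
Op 5: add_edge(E, F). Edges now: 5
Op 6: add_edge(B, C). Edges now: 6
Op 7: add_edge(E, C). Edges now: 7
Op 8: add_edge(C, F). Edges now: 8
Op 9: add_edge(A, D). Edges now: 9
Op 10: add_edge(E, B). Edges now: 10
Compute levels (Kahn BFS):
  sources (in-degree 0): A, E
  process A: level=0
    A->C: in-degree(C)=2, level(C)>=1
    A->D: in-degree(D)=2, level(D)>=1
    A->F: in-degree(F)=2, level(F)>=1
  process E: level=0
    E->B: in-degree(B)=0, level(B)=1, enqueue
    E->C: in-degree(C)=1, level(C)>=1
    E->D: in-degree(D)=1, level(D)>=1
    E->F: in-degree(F)=1, level(F)>=1
  process B: level=1
    B->C: in-degree(C)=0, level(C)=2, enqueue
  process C: level=2
    C->D: in-degree(D)=0, level(D)=3, enqueue
    C->F: in-degree(F)=0, level(F)=3, enqueue
  process D: level=3
  process F: level=3
All levels: A:0, B:1, C:2, D:3, E:0, F:3
level(C) = 2

Answer: 2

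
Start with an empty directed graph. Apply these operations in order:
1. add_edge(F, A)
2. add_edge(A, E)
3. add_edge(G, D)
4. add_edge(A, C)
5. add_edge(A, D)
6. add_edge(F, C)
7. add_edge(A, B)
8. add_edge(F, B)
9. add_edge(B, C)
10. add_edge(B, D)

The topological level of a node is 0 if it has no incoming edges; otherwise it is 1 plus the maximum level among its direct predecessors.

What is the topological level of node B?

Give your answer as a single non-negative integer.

Answer: 2

Derivation:
Op 1: add_edge(F, A). Edges now: 1
Op 2: add_edge(A, E). Edges now: 2
Op 3: add_edge(G, D). Edges now: 3
Op 4: add_edge(A, C). Edges now: 4
Op 5: add_edge(A, D). Edges now: 5
Op 6: add_edge(F, C). Edges now: 6
Op 7: add_edge(A, B). Edges now: 7
Op 8: add_edge(F, B). Edges now: 8
Op 9: add_edge(B, C). Edges now: 9
Op 10: add_edge(B, D). Edges now: 10
Compute levels (Kahn BFS):
  sources (in-degree 0): F, G
  process F: level=0
    F->A: in-degree(A)=0, level(A)=1, enqueue
    F->B: in-degree(B)=1, level(B)>=1
    F->C: in-degree(C)=2, level(C)>=1
  process G: level=0
    G->D: in-degree(D)=2, level(D)>=1
  process A: level=1
    A->B: in-degree(B)=0, level(B)=2, enqueue
    A->C: in-degree(C)=1, level(C)>=2
    A->D: in-degree(D)=1, level(D)>=2
    A->E: in-degree(E)=0, level(E)=2, enqueue
  process B: level=2
    B->C: in-degree(C)=0, level(C)=3, enqueue
    B->D: in-degree(D)=0, level(D)=3, enqueue
  process E: level=2
  process C: level=3
  process D: level=3
All levels: A:1, B:2, C:3, D:3, E:2, F:0, G:0
level(B) = 2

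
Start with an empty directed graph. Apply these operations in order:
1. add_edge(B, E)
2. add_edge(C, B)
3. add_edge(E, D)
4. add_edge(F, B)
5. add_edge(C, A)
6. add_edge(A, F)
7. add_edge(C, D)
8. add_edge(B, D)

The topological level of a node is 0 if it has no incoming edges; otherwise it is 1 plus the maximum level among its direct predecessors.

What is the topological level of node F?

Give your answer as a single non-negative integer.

Op 1: add_edge(B, E). Edges now: 1
Op 2: add_edge(C, B). Edges now: 2
Op 3: add_edge(E, D). Edges now: 3
Op 4: add_edge(F, B). Edges now: 4
Op 5: add_edge(C, A). Edges now: 5
Op 6: add_edge(A, F). Edges now: 6
Op 7: add_edge(C, D). Edges now: 7
Op 8: add_edge(B, D). Edges now: 8
Compute levels (Kahn BFS):
  sources (in-degree 0): C
  process C: level=0
    C->A: in-degree(A)=0, level(A)=1, enqueue
    C->B: in-degree(B)=1, level(B)>=1
    C->D: in-degree(D)=2, level(D)>=1
  process A: level=1
    A->F: in-degree(F)=0, level(F)=2, enqueue
  process F: level=2
    F->B: in-degree(B)=0, level(B)=3, enqueue
  process B: level=3
    B->D: in-degree(D)=1, level(D)>=4
    B->E: in-degree(E)=0, level(E)=4, enqueue
  process E: level=4
    E->D: in-degree(D)=0, level(D)=5, enqueue
  process D: level=5
All levels: A:1, B:3, C:0, D:5, E:4, F:2
level(F) = 2

Answer: 2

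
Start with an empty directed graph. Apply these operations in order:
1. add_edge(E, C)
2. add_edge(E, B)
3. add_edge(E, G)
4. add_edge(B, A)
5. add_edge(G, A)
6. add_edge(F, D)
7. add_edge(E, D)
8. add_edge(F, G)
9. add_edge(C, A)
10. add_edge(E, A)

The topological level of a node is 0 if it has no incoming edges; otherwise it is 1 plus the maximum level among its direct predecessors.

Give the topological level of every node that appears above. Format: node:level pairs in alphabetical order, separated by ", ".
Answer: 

Answer: A:2, B:1, C:1, D:1, E:0, F:0, G:1

Derivation:
Op 1: add_edge(E, C). Edges now: 1
Op 2: add_edge(E, B). Edges now: 2
Op 3: add_edge(E, G). Edges now: 3
Op 4: add_edge(B, A). Edges now: 4
Op 5: add_edge(G, A). Edges now: 5
Op 6: add_edge(F, D). Edges now: 6
Op 7: add_edge(E, D). Edges now: 7
Op 8: add_edge(F, G). Edges now: 8
Op 9: add_edge(C, A). Edges now: 9
Op 10: add_edge(E, A). Edges now: 10
Compute levels (Kahn BFS):
  sources (in-degree 0): E, F
  process E: level=0
    E->A: in-degree(A)=3, level(A)>=1
    E->B: in-degree(B)=0, level(B)=1, enqueue
    E->C: in-degree(C)=0, level(C)=1, enqueue
    E->D: in-degree(D)=1, level(D)>=1
    E->G: in-degree(G)=1, level(G)>=1
  process F: level=0
    F->D: in-degree(D)=0, level(D)=1, enqueue
    F->G: in-degree(G)=0, level(G)=1, enqueue
  process B: level=1
    B->A: in-degree(A)=2, level(A)>=2
  process C: level=1
    C->A: in-degree(A)=1, level(A)>=2
  process D: level=1
  process G: level=1
    G->A: in-degree(A)=0, level(A)=2, enqueue
  process A: level=2
All levels: A:2, B:1, C:1, D:1, E:0, F:0, G:1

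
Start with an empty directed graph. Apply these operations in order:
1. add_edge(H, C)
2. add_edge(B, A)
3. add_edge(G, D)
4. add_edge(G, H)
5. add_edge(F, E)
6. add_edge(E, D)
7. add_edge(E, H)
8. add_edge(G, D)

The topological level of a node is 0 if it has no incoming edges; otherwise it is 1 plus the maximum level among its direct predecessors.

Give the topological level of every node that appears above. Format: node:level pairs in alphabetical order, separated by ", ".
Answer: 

Op 1: add_edge(H, C). Edges now: 1
Op 2: add_edge(B, A). Edges now: 2
Op 3: add_edge(G, D). Edges now: 3
Op 4: add_edge(G, H). Edges now: 4
Op 5: add_edge(F, E). Edges now: 5
Op 6: add_edge(E, D). Edges now: 6
Op 7: add_edge(E, H). Edges now: 7
Op 8: add_edge(G, D) (duplicate, no change). Edges now: 7
Compute levels (Kahn BFS):
  sources (in-degree 0): B, F, G
  process B: level=0
    B->A: in-degree(A)=0, level(A)=1, enqueue
  process F: level=0
    F->E: in-degree(E)=0, level(E)=1, enqueue
  process G: level=0
    G->D: in-degree(D)=1, level(D)>=1
    G->H: in-degree(H)=1, level(H)>=1
  process A: level=1
  process E: level=1
    E->D: in-degree(D)=0, level(D)=2, enqueue
    E->H: in-degree(H)=0, level(H)=2, enqueue
  process D: level=2
  process H: level=2
    H->C: in-degree(C)=0, level(C)=3, enqueue
  process C: level=3
All levels: A:1, B:0, C:3, D:2, E:1, F:0, G:0, H:2

Answer: A:1, B:0, C:3, D:2, E:1, F:0, G:0, H:2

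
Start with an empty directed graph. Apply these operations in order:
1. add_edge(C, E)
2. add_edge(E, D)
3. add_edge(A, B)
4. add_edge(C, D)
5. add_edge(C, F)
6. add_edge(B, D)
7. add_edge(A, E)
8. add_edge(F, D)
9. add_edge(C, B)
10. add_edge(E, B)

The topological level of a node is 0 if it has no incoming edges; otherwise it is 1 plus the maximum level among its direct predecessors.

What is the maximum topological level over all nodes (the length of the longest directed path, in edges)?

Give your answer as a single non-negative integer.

Answer: 3

Derivation:
Op 1: add_edge(C, E). Edges now: 1
Op 2: add_edge(E, D). Edges now: 2
Op 3: add_edge(A, B). Edges now: 3
Op 4: add_edge(C, D). Edges now: 4
Op 5: add_edge(C, F). Edges now: 5
Op 6: add_edge(B, D). Edges now: 6
Op 7: add_edge(A, E). Edges now: 7
Op 8: add_edge(F, D). Edges now: 8
Op 9: add_edge(C, B). Edges now: 9
Op 10: add_edge(E, B). Edges now: 10
Compute levels (Kahn BFS):
  sources (in-degree 0): A, C
  process A: level=0
    A->B: in-degree(B)=2, level(B)>=1
    A->E: in-degree(E)=1, level(E)>=1
  process C: level=0
    C->B: in-degree(B)=1, level(B)>=1
    C->D: in-degree(D)=3, level(D)>=1
    C->E: in-degree(E)=0, level(E)=1, enqueue
    C->F: in-degree(F)=0, level(F)=1, enqueue
  process E: level=1
    E->B: in-degree(B)=0, level(B)=2, enqueue
    E->D: in-degree(D)=2, level(D)>=2
  process F: level=1
    F->D: in-degree(D)=1, level(D)>=2
  process B: level=2
    B->D: in-degree(D)=0, level(D)=3, enqueue
  process D: level=3
All levels: A:0, B:2, C:0, D:3, E:1, F:1
max level = 3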